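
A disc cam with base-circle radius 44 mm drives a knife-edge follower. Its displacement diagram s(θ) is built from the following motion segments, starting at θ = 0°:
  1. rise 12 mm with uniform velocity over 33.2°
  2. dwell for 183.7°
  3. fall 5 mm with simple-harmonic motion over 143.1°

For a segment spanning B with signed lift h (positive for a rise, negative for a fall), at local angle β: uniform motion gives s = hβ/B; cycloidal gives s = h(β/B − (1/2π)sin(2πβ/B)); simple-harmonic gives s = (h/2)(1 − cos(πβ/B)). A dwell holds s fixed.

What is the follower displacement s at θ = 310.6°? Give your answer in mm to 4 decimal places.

seg 1 [0°–33.2°] uniform, h=12: full span → s += 12 → s = 12.0000
seg 2 [33.2°–216.9°] dwell: s stays 12.0000
seg 3 [216.9°–360°] simple-harmonic, h=-5: θ=310.6° here. β=93.7, B=143.1. -5/2·(1 − cos(π·0.6548)) = -3.6683 → s = 8.3317

8.3317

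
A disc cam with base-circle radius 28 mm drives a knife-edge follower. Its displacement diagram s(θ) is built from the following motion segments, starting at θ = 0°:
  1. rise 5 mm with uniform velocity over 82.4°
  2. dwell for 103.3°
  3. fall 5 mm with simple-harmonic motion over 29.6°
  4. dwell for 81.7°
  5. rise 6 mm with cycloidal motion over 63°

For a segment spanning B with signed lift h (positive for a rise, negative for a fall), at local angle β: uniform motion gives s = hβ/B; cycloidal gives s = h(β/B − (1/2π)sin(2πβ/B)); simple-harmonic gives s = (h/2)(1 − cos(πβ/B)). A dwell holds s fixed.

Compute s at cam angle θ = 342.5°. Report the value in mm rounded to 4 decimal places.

seg 1 [0°–82.4°] uniform, h=5: full span → s += 5 → s = 5.0000
seg 2 [82.4°–185.7°] dwell: s stays 5.0000
seg 3 [185.7°–215.3°] simple-harmonic, h=-5: full span → s += -5 → s = 0.0000
seg 4 [215.3°–297°] dwell: s stays 0.0000
seg 5 [297°–360°] cycloidal, h=6: θ=342.5° here. β=45.5, B=63. 6·(0.7222 − sin(2π·0.7222)/(2π)) = 5.2738 → s = 5.2738

5.2738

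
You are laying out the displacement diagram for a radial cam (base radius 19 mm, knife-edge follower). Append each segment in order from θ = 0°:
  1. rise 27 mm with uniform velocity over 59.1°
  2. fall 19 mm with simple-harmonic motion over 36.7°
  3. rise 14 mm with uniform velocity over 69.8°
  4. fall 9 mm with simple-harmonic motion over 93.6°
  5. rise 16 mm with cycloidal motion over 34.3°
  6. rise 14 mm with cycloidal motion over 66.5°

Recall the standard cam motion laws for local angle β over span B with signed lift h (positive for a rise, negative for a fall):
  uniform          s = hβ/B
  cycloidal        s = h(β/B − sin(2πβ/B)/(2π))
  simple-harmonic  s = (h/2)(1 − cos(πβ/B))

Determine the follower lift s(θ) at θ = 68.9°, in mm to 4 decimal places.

seg 1 [0°–59.1°] uniform, h=27: full span → s += 27 → s = 27.0000
seg 2 [59.1°–95.8°] simple-harmonic, h=-19: θ=68.9° here. β=9.8, B=36.7. -19/2·(1 − cos(π·0.2670)) = -3.1513 → s = 23.8487

23.8487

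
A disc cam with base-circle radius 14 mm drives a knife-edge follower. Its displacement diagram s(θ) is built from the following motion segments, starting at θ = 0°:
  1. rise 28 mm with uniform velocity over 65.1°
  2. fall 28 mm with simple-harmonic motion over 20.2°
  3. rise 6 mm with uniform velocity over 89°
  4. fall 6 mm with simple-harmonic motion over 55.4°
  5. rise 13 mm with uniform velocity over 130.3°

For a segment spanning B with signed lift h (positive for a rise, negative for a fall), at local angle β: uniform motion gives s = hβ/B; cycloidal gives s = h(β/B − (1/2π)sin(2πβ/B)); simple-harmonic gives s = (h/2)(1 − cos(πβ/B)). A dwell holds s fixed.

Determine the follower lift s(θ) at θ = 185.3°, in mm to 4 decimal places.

seg 1 [0°–65.1°] uniform, h=28: full span → s += 28 → s = 28.0000
seg 2 [65.1°–85.3°] simple-harmonic, h=-28: full span → s += -28 → s = 0.0000
seg 3 [85.3°–174.3°] uniform, h=6: full span → s += 6 → s = 6.0000
seg 4 [174.3°–229.7°] simple-harmonic, h=-6: θ=185.3° here. β=11, B=55.4. -6/2·(1 − cos(π·0.1986)) = -0.5650 → s = 5.4350

5.4350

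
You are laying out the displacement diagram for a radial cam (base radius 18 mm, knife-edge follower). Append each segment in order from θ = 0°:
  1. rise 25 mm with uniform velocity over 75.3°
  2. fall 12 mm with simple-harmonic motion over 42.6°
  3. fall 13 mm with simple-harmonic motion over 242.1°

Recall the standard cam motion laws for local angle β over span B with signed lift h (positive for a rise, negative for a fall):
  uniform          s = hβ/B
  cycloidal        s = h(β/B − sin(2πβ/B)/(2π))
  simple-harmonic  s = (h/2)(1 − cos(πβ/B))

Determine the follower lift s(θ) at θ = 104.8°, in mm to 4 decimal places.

seg 1 [0°–75.3°] uniform, h=25: full span → s += 25 → s = 25.0000
seg 2 [75.3°–117.9°] simple-harmonic, h=-12: θ=104.8° here. β=29.5, B=42.6. -12/2·(1 − cos(π·0.6925)) = -9.4112 → s = 15.5888

15.5888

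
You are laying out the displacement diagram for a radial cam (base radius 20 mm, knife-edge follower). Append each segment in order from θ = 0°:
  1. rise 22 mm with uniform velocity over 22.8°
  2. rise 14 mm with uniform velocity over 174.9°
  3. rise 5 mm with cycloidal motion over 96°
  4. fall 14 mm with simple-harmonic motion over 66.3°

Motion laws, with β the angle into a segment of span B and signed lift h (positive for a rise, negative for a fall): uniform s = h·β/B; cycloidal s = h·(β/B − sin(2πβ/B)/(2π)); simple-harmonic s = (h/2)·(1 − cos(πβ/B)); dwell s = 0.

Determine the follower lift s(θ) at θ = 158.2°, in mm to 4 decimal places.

seg 1 [0°–22.8°] uniform, h=22: full span → s += 22 → s = 22.0000
seg 2 [22.8°–197.7°] uniform, h=14: θ=158.2° here. β=135.4, B=174.9. 14·135.4/174.9 = 10.8382 → s = 32.8382

32.8382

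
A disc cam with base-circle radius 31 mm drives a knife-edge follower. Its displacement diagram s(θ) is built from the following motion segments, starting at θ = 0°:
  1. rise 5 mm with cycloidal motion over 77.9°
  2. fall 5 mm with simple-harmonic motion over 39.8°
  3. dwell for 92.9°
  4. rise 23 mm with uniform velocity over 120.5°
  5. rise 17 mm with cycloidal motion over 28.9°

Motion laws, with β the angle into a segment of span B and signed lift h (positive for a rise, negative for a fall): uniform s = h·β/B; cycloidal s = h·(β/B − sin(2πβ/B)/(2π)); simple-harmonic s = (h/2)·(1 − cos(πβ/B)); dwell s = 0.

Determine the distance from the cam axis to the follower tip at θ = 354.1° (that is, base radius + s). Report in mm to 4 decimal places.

seg 1 [0°–77.9°] cycloidal, h=5: full span → s += 5 → s = 5.0000
seg 2 [77.9°–117.7°] simple-harmonic, h=-5: full span → s += -5 → s = 0.0000
seg 3 [117.7°–210.6°] dwell: s stays 0.0000
seg 4 [210.6°–331.1°] uniform, h=23: full span → s += 23 → s = 23.0000
seg 5 [331.1°–360°] cycloidal, h=17: θ=354.1° here. β=23, B=28.9. 17·(0.7958 − sin(2π·0.7958)/(2π)) = 16.1236 → s = 39.1236
radial distance = base radius + s = 31 + 39.1236 = 70.1236

70.1236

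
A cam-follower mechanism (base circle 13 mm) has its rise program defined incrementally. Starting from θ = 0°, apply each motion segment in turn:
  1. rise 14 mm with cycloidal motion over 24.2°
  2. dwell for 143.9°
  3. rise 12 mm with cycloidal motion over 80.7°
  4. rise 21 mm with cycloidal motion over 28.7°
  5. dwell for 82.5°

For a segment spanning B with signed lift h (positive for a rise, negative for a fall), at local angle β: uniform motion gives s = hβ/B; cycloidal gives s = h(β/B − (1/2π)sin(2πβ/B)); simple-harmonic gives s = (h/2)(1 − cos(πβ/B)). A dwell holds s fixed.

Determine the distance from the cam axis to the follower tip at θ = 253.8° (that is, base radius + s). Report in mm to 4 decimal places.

seg 1 [0°–24.2°] cycloidal, h=14: full span → s += 14 → s = 14.0000
seg 2 [24.2°–168.1°] dwell: s stays 14.0000
seg 3 [168.1°–248.8°] cycloidal, h=12: full span → s += 12 → s = 26.0000
seg 4 [248.8°–277.5°] cycloidal, h=21: θ=253.8° here. β=5, B=28.7. 21·(0.1742 − sin(2π·0.1742)/(2π)) = 0.6881 → s = 26.6881
radial distance = base radius + s = 13 + 26.6881 = 39.6881

39.6881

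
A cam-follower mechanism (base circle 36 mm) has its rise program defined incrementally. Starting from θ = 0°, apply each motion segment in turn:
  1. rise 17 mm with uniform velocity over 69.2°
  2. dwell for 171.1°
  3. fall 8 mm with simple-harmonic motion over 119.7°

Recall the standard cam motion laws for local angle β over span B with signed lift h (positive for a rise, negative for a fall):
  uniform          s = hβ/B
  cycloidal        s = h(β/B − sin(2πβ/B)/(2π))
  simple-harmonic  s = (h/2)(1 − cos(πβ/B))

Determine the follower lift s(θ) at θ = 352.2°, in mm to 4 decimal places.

seg 1 [0°–69.2°] uniform, h=17: full span → s += 17 → s = 17.0000
seg 2 [69.2°–240.3°] dwell: s stays 17.0000
seg 3 [240.3°–360°] simple-harmonic, h=-8: θ=352.2° here. β=111.9, B=119.7. -8/2·(1 − cos(π·0.9348)) = -7.9165 → s = 9.0835

9.0835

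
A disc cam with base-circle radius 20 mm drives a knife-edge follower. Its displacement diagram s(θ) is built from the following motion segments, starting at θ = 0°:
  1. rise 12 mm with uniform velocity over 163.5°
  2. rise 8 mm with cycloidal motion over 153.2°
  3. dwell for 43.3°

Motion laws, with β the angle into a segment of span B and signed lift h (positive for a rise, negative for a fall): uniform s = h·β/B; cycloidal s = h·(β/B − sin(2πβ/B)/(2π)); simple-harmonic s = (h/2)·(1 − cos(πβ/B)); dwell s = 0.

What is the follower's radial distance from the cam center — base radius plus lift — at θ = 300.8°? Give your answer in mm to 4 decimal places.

seg 1 [0°–163.5°] uniform, h=12: full span → s += 12 → s = 12.0000
seg 2 [163.5°–316.7°] cycloidal, h=8: θ=300.8° here. β=137.3, B=153.2. 8·(0.8962 − sin(2π·0.8962)/(2π)) = 7.9424 → s = 19.9424
radial distance = base radius + s = 20 + 19.9424 = 39.9424

39.9424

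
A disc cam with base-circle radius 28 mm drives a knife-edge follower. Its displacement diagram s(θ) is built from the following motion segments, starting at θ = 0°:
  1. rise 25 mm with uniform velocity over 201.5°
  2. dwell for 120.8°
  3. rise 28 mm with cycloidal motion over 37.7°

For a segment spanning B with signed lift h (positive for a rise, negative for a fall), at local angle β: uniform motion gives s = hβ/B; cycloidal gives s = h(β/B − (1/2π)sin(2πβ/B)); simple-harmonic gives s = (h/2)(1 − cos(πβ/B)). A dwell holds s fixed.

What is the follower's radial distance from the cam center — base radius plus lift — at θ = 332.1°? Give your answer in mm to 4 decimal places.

seg 1 [0°–201.5°] uniform, h=25: full span → s += 25 → s = 25.0000
seg 2 [201.5°–322.3°] dwell: s stays 25.0000
seg 3 [322.3°–360°] cycloidal, h=28: θ=332.1° here. β=9.8, B=37.7. 28·(0.2599 − sin(2π·0.2599)/(2π)) = 2.8309 → s = 27.8309
radial distance = base radius + s = 28 + 27.8309 = 55.8309

55.8309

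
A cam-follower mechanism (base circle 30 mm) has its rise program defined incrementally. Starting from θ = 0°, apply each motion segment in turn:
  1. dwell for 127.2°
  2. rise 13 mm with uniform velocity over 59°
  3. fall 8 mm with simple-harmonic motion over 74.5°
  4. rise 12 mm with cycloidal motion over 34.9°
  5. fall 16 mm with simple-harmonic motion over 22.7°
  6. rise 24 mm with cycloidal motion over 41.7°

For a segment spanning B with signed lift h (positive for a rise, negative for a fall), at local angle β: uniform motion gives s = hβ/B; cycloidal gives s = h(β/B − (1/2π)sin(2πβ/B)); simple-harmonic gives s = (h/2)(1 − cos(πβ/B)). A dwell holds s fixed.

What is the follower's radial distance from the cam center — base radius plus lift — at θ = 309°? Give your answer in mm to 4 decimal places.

seg 1 [0°–127.2°] dwell: s stays 0.0000
seg 2 [127.2°–186.2°] uniform, h=13: full span → s += 13 → s = 13.0000
seg 3 [186.2°–260.7°] simple-harmonic, h=-8: full span → s += -8 → s = 5.0000
seg 4 [260.7°–295.6°] cycloidal, h=12: full span → s += 12 → s = 17.0000
seg 5 [295.6°–318.3°] simple-harmonic, h=-16: θ=309° here. β=13.4, B=22.7. -16/2·(1 − cos(π·0.5903)) = -10.2394 → s = 6.7606
radial distance = base radius + s = 30 + 6.7606 = 36.7606

36.7606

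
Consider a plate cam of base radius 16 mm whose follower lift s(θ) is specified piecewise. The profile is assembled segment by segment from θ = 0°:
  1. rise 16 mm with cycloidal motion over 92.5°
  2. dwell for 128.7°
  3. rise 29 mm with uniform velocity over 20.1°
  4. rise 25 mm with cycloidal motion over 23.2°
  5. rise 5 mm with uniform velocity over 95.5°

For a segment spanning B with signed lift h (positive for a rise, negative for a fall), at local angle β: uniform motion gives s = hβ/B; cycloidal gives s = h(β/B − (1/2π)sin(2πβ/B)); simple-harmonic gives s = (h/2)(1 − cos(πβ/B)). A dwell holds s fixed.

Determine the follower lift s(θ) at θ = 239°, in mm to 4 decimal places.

seg 1 [0°–92.5°] cycloidal, h=16: full span → s += 16 → s = 16.0000
seg 2 [92.5°–221.2°] dwell: s stays 16.0000
seg 3 [221.2°–241.3°] uniform, h=29: θ=239° here. β=17.8, B=20.1. 29·17.8/20.1 = 25.6816 → s = 41.6816

41.6816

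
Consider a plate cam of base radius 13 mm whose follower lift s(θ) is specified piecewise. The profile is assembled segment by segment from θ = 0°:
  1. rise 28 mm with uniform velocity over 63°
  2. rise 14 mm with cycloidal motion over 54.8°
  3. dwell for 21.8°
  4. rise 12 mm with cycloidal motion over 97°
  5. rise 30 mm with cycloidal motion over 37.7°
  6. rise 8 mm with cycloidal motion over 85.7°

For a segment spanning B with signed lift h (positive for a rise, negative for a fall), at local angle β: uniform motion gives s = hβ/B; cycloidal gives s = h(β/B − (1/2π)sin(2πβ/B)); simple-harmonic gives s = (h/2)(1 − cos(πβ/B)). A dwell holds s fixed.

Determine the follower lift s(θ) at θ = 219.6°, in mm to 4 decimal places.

seg 1 [0°–63°] uniform, h=28: full span → s += 28 → s = 28.0000
seg 2 [63°–117.8°] cycloidal, h=14: full span → s += 14 → s = 42.0000
seg 3 [117.8°–139.6°] dwell: s stays 42.0000
seg 4 [139.6°–236.6°] cycloidal, h=12: θ=219.6° here. β=80, B=97. 12·(0.8247 − sin(2π·0.8247)/(2π)) = 11.6000 → s = 53.6000

53.6000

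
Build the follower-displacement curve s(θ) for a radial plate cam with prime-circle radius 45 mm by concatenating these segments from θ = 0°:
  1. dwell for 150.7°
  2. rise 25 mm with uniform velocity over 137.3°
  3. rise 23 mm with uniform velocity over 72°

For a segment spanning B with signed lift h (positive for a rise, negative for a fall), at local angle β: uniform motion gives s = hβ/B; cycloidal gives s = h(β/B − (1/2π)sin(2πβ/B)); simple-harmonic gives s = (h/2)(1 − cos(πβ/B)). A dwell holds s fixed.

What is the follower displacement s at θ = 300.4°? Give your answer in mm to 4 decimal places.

seg 1 [0°–150.7°] dwell: s stays 0.0000
seg 2 [150.7°–288°] uniform, h=25: full span → s += 25 → s = 25.0000
seg 3 [288°–360°] uniform, h=23: θ=300.4° here. β=12.4, B=72. 23·12.4/72 = 3.9611 → s = 28.9611

28.9611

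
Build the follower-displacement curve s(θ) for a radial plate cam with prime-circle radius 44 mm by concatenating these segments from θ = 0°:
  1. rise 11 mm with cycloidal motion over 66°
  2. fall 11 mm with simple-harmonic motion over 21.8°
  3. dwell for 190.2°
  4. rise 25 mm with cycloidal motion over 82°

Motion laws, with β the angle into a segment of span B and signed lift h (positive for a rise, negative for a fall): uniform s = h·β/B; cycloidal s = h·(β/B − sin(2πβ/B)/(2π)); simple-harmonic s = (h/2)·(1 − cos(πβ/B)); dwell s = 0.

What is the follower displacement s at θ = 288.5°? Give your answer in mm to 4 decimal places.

seg 1 [0°–66°] cycloidal, h=11: full span → s += 11 → s = 11.0000
seg 2 [66°–87.8°] simple-harmonic, h=-11: full span → s += -11 → s = 0.0000
seg 3 [87.8°–278°] dwell: s stays 0.0000
seg 4 [278°–360°] cycloidal, h=25: θ=288.5° here. β=10.5, B=82. 25·(0.1280 − sin(2π·0.1280)/(2π)) = 0.3344 → s = 0.3344

0.3344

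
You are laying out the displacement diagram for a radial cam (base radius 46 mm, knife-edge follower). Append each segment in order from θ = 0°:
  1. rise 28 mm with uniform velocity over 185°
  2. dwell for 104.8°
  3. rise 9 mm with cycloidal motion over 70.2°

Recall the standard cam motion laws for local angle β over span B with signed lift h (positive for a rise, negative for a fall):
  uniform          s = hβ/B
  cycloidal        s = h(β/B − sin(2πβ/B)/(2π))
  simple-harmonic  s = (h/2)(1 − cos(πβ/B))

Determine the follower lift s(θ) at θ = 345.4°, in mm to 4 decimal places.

seg 1 [0°–185°] uniform, h=28: full span → s += 28 → s = 28.0000
seg 2 [185°–289.8°] dwell: s stays 28.0000
seg 3 [289.8°–360°] cycloidal, h=9: θ=345.4° here. β=55.6, B=70.2. 9·(0.7920 − sin(2π·0.7920)/(2π)) = 8.5110 → s = 36.5110

36.5110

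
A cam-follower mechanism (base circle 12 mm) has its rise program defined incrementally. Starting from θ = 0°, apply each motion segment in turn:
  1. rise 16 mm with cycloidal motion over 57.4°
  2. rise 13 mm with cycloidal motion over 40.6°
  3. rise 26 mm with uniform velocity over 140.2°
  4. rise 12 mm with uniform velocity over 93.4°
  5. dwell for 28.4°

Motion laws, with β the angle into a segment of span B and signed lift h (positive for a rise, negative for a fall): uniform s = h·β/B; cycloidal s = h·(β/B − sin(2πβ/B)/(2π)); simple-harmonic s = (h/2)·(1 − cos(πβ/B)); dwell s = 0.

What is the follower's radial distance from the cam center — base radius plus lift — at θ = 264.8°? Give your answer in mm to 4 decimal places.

seg 1 [0°–57.4°] cycloidal, h=16: full span → s += 16 → s = 16.0000
seg 2 [57.4°–98°] cycloidal, h=13: full span → s += 13 → s = 29.0000
seg 3 [98°–238.2°] uniform, h=26: full span → s += 26 → s = 55.0000
seg 4 [238.2°–331.6°] uniform, h=12: θ=264.8° here. β=26.6, B=93.4. 12·26.6/93.4 = 3.4176 → s = 58.4176
radial distance = base radius + s = 12 + 58.4176 = 70.4176

70.4176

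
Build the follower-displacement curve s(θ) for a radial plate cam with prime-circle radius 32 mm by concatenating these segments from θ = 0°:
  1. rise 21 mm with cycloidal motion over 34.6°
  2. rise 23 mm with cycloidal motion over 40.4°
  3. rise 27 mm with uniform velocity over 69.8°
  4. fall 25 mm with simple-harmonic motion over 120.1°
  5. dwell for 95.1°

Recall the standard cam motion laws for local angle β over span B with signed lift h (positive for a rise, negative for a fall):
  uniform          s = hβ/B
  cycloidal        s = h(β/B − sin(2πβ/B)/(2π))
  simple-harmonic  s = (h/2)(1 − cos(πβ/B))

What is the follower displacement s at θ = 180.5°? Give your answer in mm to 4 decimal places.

seg 1 [0°–34.6°] cycloidal, h=21: full span → s += 21 → s = 21.0000
seg 2 [34.6°–75°] cycloidal, h=23: full span → s += 23 → s = 44.0000
seg 3 [75°–144.8°] uniform, h=27: full span → s += 27 → s = 71.0000
seg 4 [144.8°–264.9°] simple-harmonic, h=-25: θ=180.5° here. β=35.7, B=120.1. -25/2·(1 − cos(π·0.2973)) = -5.0657 → s = 65.9343

65.9343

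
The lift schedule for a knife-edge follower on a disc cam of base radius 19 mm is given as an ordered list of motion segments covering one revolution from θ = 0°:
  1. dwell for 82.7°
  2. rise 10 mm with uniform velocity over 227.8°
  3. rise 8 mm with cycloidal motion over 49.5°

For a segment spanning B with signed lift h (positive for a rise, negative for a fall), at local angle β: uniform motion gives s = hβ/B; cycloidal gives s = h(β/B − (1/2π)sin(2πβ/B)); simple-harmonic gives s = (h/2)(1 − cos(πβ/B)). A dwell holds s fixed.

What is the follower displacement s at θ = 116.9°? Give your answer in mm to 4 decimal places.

seg 1 [0°–82.7°] dwell: s stays 0.0000
seg 2 [82.7°–310.5°] uniform, h=10: θ=116.9° here. β=34.2, B=227.8. 10·34.2/227.8 = 1.5013 → s = 1.5013

1.5013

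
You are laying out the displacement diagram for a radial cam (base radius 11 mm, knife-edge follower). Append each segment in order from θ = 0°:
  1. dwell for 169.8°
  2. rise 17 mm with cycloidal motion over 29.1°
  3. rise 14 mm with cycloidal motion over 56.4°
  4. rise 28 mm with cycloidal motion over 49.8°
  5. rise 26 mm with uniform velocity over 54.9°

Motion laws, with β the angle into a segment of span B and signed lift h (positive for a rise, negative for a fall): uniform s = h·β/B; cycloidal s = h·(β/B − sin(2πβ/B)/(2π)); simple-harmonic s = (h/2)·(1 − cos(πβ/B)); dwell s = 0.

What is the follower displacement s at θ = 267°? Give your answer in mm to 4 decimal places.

seg 1 [0°–169.8°] dwell: s stays 0.0000
seg 2 [169.8°–198.9°] cycloidal, h=17: full span → s += 17 → s = 17.0000
seg 3 [198.9°–255.3°] cycloidal, h=14: full span → s += 14 → s = 31.0000
seg 4 [255.3°–305.1°] cycloidal, h=28: θ=267° here. β=11.7, B=49.8. 28·(0.2349 − sin(2π·0.2349)/(2π)) = 2.1419 → s = 33.1419

33.1419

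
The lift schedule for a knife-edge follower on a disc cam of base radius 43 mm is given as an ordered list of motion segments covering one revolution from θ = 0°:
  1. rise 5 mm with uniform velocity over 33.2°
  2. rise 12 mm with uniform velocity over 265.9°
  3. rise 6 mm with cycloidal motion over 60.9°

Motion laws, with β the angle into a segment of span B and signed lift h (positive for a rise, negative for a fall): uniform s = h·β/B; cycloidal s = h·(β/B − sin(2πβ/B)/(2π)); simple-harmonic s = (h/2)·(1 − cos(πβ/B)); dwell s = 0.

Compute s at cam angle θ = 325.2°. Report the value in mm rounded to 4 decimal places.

seg 1 [0°–33.2°] uniform, h=5: full span → s += 5 → s = 5.0000
seg 2 [33.2°–299.1°] uniform, h=12: full span → s += 12 → s = 17.0000
seg 3 [299.1°–360°] cycloidal, h=6: θ=325.2° here. β=26.1, B=60.9. 6·(0.4286 − sin(2π·0.4286)/(2π)) = 2.1571 → s = 19.1571

19.1571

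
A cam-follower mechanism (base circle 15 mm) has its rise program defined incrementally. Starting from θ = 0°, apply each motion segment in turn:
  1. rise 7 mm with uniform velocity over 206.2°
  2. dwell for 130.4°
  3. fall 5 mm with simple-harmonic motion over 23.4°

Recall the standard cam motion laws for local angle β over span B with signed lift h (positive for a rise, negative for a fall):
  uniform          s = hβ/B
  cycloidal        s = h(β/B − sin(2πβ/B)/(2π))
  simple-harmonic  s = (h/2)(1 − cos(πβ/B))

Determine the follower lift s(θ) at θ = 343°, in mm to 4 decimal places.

seg 1 [0°–206.2°] uniform, h=7: full span → s += 7 → s = 7.0000
seg 2 [206.2°–336.6°] dwell: s stays 7.0000
seg 3 [336.6°–360°] simple-harmonic, h=-5: θ=343° here. β=6.4, B=23.4. -5/2·(1 − cos(π·0.2735)) = -0.8675 → s = 6.1325

6.1325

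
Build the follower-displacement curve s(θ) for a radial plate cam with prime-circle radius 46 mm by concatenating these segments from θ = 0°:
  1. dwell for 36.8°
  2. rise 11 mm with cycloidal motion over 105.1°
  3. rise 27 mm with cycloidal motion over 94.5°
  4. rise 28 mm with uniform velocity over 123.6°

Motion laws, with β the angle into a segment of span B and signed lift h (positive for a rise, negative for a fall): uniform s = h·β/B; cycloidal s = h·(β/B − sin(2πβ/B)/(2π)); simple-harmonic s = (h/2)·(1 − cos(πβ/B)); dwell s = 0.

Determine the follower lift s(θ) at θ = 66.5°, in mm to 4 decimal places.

seg 1 [0°–36.8°] dwell: s stays 0.0000
seg 2 [36.8°–141.9°] cycloidal, h=11: θ=66.5° here. β=29.7, B=105.1. 11·(0.2826 − sin(2π·0.2826)/(2π)) = 1.3943 → s = 1.3943

1.3943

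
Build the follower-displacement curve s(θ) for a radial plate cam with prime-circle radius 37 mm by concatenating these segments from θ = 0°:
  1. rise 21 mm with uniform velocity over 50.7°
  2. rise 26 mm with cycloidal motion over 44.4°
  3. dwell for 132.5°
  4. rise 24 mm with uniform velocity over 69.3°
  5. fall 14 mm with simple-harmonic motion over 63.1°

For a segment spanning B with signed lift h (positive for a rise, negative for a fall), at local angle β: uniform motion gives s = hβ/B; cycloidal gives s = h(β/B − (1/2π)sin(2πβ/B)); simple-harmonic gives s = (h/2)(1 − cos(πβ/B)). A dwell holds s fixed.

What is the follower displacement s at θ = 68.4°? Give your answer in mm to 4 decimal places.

seg 1 [0°–50.7°] uniform, h=21: full span → s += 21 → s = 21.0000
seg 2 [50.7°–95.1°] cycloidal, h=26: θ=68.4° here. β=17.7, B=44.4. 26·(0.3986 − sin(2π·0.3986)/(2π)) = 7.9043 → s = 28.9043

28.9043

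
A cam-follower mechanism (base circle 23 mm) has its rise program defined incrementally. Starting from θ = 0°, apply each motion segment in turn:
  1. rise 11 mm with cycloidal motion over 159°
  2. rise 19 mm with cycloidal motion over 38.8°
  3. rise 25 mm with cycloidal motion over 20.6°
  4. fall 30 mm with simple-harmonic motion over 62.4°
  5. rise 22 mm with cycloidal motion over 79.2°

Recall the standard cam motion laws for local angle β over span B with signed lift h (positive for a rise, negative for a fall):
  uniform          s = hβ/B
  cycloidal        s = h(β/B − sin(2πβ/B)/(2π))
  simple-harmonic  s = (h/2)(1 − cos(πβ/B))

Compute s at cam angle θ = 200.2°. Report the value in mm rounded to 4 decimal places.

seg 1 [0°–159°] cycloidal, h=11: full span → s += 11 → s = 11.0000
seg 2 [159°–197.8°] cycloidal, h=19: full span → s += 19 → s = 30.0000
seg 3 [197.8°–218.4°] cycloidal, h=25: θ=200.2° here. β=2.4, B=20.6. 25·(0.1165 − sin(2π·0.1165)/(2π)) = 0.2532 → s = 30.2532

30.2532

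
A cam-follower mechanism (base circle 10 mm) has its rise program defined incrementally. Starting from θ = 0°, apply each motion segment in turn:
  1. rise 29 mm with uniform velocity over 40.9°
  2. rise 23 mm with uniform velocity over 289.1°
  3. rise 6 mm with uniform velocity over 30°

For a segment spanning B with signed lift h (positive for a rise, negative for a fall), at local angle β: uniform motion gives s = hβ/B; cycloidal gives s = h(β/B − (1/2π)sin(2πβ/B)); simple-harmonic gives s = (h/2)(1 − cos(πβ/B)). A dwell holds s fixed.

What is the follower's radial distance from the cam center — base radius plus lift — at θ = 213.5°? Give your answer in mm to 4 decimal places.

seg 1 [0°–40.9°] uniform, h=29: full span → s += 29 → s = 29.0000
seg 2 [40.9°–330°] uniform, h=23: θ=213.5° here. β=172.6, B=289.1. 23·172.6/289.1 = 13.7316 → s = 42.7316
radial distance = base radius + s = 10 + 42.7316 = 52.7316

52.7316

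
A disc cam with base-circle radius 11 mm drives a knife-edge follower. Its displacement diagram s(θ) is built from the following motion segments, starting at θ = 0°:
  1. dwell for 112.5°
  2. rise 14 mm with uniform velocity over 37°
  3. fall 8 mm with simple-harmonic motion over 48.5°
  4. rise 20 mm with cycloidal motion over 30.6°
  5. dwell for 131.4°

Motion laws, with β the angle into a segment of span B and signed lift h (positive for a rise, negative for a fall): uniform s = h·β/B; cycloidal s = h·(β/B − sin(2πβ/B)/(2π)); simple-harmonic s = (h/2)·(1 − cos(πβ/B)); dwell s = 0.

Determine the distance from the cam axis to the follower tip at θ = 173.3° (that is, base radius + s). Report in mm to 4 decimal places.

seg 1 [0°–112.5°] dwell: s stays 0.0000
seg 2 [112.5°–149.5°] uniform, h=14: full span → s += 14 → s = 14.0000
seg 3 [149.5°–198°] simple-harmonic, h=-8: θ=173.3° here. β=23.8, B=48.5. -8/2·(1 − cos(π·0.4907)) = -3.8834 → s = 10.1166
radial distance = base radius + s = 11 + 10.1166 = 21.1166

21.1166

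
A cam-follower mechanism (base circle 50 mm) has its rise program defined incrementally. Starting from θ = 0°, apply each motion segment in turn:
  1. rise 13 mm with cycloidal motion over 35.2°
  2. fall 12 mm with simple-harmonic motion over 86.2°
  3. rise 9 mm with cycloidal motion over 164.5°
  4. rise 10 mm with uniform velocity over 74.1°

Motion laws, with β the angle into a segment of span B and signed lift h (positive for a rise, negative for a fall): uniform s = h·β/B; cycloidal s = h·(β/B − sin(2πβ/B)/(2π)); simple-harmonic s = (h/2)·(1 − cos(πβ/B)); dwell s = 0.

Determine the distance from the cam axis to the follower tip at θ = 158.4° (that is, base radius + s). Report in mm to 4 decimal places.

seg 1 [0°–35.2°] cycloidal, h=13: full span → s += 13 → s = 13.0000
seg 2 [35.2°–121.4°] simple-harmonic, h=-12: full span → s += -12 → s = 1.0000
seg 3 [121.4°–285.9°] cycloidal, h=9: θ=158.4° here. β=37, B=164.5. 9·(0.2249 − sin(2π·0.2249)/(2π)) = 0.6097 → s = 1.6097
radial distance = base radius + s = 50 + 1.6097 = 51.6097

51.6097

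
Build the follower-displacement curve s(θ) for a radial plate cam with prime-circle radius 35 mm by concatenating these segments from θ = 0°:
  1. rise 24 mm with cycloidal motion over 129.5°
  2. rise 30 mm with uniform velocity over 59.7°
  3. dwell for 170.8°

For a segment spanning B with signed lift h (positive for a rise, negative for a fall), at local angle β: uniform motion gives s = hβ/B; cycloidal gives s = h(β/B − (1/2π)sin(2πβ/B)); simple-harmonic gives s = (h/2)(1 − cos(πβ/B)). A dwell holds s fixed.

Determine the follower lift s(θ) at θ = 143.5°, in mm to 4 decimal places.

seg 1 [0°–129.5°] cycloidal, h=24: full span → s += 24 → s = 24.0000
seg 2 [129.5°–189.2°] uniform, h=30: θ=143.5° here. β=14, B=59.7. 30·14/59.7 = 7.0352 → s = 31.0352

31.0352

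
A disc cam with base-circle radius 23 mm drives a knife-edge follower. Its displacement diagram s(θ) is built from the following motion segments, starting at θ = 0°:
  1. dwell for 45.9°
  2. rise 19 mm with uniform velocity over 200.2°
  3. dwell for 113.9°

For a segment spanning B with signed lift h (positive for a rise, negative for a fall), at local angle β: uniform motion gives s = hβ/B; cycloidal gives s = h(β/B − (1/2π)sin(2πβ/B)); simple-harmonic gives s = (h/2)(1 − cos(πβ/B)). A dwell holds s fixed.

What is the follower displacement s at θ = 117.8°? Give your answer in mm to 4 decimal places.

seg 1 [0°–45.9°] dwell: s stays 0.0000
seg 2 [45.9°–246.1°] uniform, h=19: θ=117.8° here. β=71.9, B=200.2. 19·71.9/200.2 = 6.8237 → s = 6.8237

6.8237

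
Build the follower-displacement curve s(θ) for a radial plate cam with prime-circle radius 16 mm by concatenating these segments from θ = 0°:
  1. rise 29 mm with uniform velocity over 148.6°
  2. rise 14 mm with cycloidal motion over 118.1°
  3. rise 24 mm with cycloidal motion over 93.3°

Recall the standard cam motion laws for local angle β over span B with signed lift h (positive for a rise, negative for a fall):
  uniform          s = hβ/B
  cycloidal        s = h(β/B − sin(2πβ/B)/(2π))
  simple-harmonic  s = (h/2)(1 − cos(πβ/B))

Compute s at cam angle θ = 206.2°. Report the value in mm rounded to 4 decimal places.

seg 1 [0°–148.6°] uniform, h=29: full span → s += 29 → s = 29.0000
seg 2 [148.6°–266.7°] cycloidal, h=14: θ=206.2° here. β=57.6, B=118.1. 14·(0.4877 − sin(2π·0.4877)/(2π)) = 6.6564 → s = 35.6564

35.6564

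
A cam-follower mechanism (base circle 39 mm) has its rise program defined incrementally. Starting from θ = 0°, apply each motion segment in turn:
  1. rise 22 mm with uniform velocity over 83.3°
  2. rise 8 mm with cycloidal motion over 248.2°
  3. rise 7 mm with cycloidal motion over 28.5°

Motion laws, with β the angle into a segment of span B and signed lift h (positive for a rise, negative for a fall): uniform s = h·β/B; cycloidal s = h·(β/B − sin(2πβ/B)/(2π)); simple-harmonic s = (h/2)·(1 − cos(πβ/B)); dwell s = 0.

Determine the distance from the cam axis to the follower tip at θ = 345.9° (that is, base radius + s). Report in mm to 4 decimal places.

seg 1 [0°–83.3°] uniform, h=22: full span → s += 22 → s = 22.0000
seg 2 [83.3°–331.5°] cycloidal, h=8: full span → s += 8 → s = 30.0000
seg 3 [331.5°–360°] cycloidal, h=7: θ=345.9° here. β=14.4, B=28.5. 7·(0.5053 − sin(2π·0.5053)/(2π)) = 3.5737 → s = 33.5737
radial distance = base radius + s = 39 + 33.5737 = 72.5737

72.5737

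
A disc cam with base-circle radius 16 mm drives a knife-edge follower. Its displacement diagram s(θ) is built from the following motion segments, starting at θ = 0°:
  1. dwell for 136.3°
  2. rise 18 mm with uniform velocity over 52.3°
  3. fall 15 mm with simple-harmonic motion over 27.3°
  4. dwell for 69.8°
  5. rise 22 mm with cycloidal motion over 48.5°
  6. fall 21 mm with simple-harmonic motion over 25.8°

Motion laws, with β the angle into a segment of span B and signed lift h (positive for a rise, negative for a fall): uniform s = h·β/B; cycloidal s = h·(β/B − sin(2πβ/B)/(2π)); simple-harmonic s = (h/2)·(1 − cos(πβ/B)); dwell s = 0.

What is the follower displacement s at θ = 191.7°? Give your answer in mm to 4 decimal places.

seg 1 [0°–136.3°] dwell: s stays 0.0000
seg 2 [136.3°–188.6°] uniform, h=18: full span → s += 18 → s = 18.0000
seg 3 [188.6°–215.9°] simple-harmonic, h=-15: θ=191.7° here. β=3.1, B=27.3. -15/2·(1 − cos(π·0.1136)) = -0.4722 → s = 17.5278

17.5278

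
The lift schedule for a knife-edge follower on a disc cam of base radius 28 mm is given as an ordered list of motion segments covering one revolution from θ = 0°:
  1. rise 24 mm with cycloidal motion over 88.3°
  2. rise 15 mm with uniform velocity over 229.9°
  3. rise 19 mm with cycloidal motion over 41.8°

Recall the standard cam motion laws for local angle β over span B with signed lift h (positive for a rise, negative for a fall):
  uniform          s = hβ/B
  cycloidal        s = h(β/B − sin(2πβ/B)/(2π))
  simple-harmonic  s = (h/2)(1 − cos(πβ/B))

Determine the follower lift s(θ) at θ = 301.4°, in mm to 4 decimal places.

seg 1 [0°–88.3°] cycloidal, h=24: full span → s += 24 → s = 24.0000
seg 2 [88.3°–318.2°] uniform, h=15: θ=301.4° here. β=213.1, B=229.9. 15·213.1/229.9 = 13.9039 → s = 37.9039

37.9039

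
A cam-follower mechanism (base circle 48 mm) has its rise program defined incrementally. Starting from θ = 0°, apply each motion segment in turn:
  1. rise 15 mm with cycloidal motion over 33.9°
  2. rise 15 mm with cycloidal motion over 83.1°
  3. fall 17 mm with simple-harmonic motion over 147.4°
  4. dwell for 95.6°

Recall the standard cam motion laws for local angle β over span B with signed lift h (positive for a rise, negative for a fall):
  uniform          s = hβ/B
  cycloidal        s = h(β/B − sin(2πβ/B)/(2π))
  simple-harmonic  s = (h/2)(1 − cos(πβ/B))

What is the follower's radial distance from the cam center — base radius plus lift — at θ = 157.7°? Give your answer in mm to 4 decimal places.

seg 1 [0°–33.9°] cycloidal, h=15: full span → s += 15 → s = 15.0000
seg 2 [33.9°–117°] cycloidal, h=15: full span → s += 15 → s = 30.0000
seg 3 [117°–264.4°] simple-harmonic, h=-17: θ=157.7° here. β=40.7, B=147.4. -17/2·(1 − cos(π·0.2761)) = -3.0025 → s = 26.9975
radial distance = base radius + s = 48 + 26.9975 = 74.9975

74.9975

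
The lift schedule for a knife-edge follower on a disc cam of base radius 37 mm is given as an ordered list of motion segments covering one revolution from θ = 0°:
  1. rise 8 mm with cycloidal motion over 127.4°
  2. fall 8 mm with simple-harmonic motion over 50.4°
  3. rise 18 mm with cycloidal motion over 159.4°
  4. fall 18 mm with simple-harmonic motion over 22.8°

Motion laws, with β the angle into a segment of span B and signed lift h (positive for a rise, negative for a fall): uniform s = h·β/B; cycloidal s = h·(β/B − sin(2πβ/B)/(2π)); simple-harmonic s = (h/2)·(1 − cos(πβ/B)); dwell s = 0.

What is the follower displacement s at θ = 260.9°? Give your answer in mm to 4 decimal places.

seg 1 [0°–127.4°] cycloidal, h=8: full span → s += 8 → s = 8.0000
seg 2 [127.4°–177.8°] simple-harmonic, h=-8: full span → s += -8 → s = 0.0000
seg 3 [177.8°–337.2°] cycloidal, h=18: θ=260.9° here. β=83.1, B=159.4. 18·(0.5213 − sin(2π·0.5213)/(2π)) = 9.7667 → s = 9.7667

9.7667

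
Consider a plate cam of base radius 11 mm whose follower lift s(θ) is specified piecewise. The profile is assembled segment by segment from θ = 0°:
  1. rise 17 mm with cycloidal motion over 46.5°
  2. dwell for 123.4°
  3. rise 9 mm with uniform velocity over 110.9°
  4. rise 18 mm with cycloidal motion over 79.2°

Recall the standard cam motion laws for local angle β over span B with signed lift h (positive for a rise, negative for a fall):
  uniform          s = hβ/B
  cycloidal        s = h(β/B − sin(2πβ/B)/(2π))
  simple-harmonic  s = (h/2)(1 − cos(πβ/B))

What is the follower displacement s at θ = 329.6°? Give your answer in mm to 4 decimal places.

seg 1 [0°–46.5°] cycloidal, h=17: full span → s += 17 → s = 17.0000
seg 2 [46.5°–169.9°] dwell: s stays 17.0000
seg 3 [169.9°–280.8°] uniform, h=9: full span → s += 9 → s = 26.0000
seg 4 [280.8°–360°] cycloidal, h=18: θ=329.6° here. β=48.8, B=79.2. 18·(0.6162 − sin(2π·0.6162)/(2π)) = 13.0011 → s = 39.0011

39.0011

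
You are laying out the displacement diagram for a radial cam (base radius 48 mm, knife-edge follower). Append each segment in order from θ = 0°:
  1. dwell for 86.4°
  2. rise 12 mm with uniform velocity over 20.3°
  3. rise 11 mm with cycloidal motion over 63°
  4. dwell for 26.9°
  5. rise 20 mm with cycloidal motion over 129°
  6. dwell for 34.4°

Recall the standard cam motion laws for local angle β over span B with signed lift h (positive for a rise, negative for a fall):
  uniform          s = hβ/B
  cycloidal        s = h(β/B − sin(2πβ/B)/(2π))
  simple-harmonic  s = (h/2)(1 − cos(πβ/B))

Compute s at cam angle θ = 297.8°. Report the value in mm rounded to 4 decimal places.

seg 1 [0°–86.4°] dwell: s stays 0.0000
seg 2 [86.4°–106.7°] uniform, h=12: full span → s += 12 → s = 12.0000
seg 3 [106.7°–169.7°] cycloidal, h=11: full span → s += 11 → s = 23.0000
seg 4 [169.7°–196.6°] dwell: s stays 23.0000
seg 5 [196.6°–325.6°] cycloidal, h=20: θ=297.8° here. β=101.2, B=129. 20·(0.7845 − sin(2π·0.7845)/(2π)) = 18.7985 → s = 41.7985

41.7985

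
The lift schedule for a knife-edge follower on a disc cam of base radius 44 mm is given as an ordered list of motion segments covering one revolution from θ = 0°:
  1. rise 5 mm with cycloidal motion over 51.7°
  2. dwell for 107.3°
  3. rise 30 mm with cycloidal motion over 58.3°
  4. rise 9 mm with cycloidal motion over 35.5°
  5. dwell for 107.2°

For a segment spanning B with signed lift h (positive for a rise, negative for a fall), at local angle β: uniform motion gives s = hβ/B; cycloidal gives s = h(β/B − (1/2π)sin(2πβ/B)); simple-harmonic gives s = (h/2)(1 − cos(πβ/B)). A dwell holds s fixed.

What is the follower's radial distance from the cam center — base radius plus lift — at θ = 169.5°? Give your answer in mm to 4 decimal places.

seg 1 [0°–51.7°] cycloidal, h=5: full span → s += 5 → s = 5.0000
seg 2 [51.7°–159°] dwell: s stays 5.0000
seg 3 [159°–217.3°] cycloidal, h=30: θ=169.5° here. β=10.5, B=58.3. 30·(0.1801 − sin(2π·0.1801)/(2π)) = 1.0815 → s = 6.0815
radial distance = base radius + s = 44 + 6.0815 = 50.0815

50.0815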